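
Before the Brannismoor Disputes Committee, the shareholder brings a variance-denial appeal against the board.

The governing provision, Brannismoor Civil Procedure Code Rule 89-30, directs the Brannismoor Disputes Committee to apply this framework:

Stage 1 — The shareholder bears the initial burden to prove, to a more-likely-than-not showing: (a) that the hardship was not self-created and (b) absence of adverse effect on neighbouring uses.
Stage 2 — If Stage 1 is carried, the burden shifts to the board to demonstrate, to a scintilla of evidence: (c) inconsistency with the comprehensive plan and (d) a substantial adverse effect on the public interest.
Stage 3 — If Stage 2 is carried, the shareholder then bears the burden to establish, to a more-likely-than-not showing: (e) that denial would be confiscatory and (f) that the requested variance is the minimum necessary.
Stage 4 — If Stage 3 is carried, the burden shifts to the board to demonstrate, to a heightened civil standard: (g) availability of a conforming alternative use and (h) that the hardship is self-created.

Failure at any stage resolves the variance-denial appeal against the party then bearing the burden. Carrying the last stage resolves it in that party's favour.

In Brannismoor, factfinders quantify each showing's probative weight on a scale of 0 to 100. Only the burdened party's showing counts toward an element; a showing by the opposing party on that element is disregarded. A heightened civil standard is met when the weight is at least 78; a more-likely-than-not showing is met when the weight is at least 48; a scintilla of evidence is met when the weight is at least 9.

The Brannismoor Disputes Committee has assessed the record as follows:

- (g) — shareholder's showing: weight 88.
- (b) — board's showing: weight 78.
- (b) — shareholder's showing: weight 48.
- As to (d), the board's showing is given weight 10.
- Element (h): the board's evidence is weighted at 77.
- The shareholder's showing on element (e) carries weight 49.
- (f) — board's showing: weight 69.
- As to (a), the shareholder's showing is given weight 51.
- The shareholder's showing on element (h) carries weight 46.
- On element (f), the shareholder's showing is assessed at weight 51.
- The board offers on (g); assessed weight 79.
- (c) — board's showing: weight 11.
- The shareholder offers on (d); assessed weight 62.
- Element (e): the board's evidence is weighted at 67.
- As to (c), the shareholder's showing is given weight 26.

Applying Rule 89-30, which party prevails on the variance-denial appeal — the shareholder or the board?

Stage 1 — burden on shareholder; standard: a more-likely-than-not showing (weight is at least 48).
    (a): 51 ≥ 48 [met]
    (b): 48 (board's 78 disregarded) ≥ 48 [met]
  The shareholder carries Stage 1; the board now bears the burden.
Stage 2 — burden on board; standard: a scintilla of evidence (weight is at least 9).
    (c): 11 (shareholder's 26 disregarded) ≥ 9 [met]
    (d): 10 (shareholder's 62 disregarded) ≥ 9 [met]
  The board carries Stage 2; the shareholder now bears the burden.
Stage 3 — burden on shareholder; standard: a more-likely-than-not showing (weight is at least 48).
    (e): 49 (board's 67 disregarded) ≥ 48 [met]
    (f): 51 (board's 69 disregarded) ≥ 48 [met]
  The shareholder carries Stage 3; the board now bears the burden.
Stage 4 — burden on board; standard: a heightened civil standard (weight is at least 78).
    (g): 79 (shareholder's 88 disregarded) ≥ 78 [met]
    (h): 77 (shareholder's 46 disregarded) < 78 [not met]
  Stage 4 not carried; the board fails its burden.
The shareholder prevails.

shareholder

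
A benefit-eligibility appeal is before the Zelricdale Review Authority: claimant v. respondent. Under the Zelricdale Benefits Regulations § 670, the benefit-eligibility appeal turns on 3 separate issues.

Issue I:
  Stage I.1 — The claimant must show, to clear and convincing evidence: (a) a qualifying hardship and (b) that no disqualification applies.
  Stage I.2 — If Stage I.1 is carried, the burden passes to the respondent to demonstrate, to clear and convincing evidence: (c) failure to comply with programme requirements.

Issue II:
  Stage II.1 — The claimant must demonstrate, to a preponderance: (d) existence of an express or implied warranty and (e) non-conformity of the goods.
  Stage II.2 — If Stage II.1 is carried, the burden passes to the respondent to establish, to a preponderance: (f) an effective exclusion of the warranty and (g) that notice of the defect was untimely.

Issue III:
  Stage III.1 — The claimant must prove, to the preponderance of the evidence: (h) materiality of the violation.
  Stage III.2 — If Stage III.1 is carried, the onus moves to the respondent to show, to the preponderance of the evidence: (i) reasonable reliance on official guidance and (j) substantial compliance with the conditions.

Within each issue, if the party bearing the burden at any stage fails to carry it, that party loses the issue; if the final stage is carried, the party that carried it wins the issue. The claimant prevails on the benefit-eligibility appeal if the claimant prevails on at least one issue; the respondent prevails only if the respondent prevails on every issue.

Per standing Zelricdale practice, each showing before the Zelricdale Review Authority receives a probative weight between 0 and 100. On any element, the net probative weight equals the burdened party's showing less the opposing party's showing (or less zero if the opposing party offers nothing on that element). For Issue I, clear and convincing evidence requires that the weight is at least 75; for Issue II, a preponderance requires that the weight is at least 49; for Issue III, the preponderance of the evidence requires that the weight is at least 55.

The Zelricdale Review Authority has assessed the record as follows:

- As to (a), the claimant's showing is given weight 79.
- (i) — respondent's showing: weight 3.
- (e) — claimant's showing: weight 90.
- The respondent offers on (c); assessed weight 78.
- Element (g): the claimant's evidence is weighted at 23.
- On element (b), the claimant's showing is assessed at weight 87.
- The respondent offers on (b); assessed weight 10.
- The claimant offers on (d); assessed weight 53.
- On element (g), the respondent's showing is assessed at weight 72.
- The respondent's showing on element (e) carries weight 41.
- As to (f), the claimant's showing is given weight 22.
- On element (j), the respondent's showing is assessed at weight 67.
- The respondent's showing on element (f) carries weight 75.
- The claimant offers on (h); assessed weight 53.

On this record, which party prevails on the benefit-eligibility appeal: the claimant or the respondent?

— Issue I —
Stage I.1 (claimant, clear and convincing evidence, weight is at least 75): (a) 79 ≥ 75 — meets; (b) net 87−10=77 ≥ 75 — meets.
  The claimant carries Stage I.1; the respondent now bears the burden.
Stage I.2 (respondent, clear and convincing evidence, weight is at least 75): (c) 78 ≥ 75 — meets.
  The respondent carries the last stage.
Every stage carried; the respondent prevails on this issue.
— Issue II —
At Stage II.1 the claimant must meet a preponderance (weight is at least 49): on (d) the weight is 53, ≥ 49, so (d) meets the standard; on (e) the weight is 90 less the opposing 41 gives net 49, which does reach 49, so (e) meets the standard.
  Stage II.1 is satisfied; the onus moves to the respondent.
At Stage II.2 the respondent must meet a preponderance (weight is at least 49): on (f) the weight is 75 less the opposing 22 gives net 53, ≥ 49, so (f) meets the standard; on (g) the weight is 72 less the opposing 23 gives net 49, ≥ 49, so (g) meets the standard.
  The respondent carries the last stage.
Every stage carried; the respondent prevails on this issue.
— Issue III —
Stage III.1 (claimant, the preponderance of the evidence, weight is at least 55): (h) 53 < 55 — fails.
  The claimant does not carry Stage III.1.
The analysis ends at Stage III.1; the respondent prevails on this issue.
Per-issue: Issue I → respondent; Issue II → respondent; Issue III → respondent. The claimant must prevail on at least one issue; overall, the respondent prevails.

respondent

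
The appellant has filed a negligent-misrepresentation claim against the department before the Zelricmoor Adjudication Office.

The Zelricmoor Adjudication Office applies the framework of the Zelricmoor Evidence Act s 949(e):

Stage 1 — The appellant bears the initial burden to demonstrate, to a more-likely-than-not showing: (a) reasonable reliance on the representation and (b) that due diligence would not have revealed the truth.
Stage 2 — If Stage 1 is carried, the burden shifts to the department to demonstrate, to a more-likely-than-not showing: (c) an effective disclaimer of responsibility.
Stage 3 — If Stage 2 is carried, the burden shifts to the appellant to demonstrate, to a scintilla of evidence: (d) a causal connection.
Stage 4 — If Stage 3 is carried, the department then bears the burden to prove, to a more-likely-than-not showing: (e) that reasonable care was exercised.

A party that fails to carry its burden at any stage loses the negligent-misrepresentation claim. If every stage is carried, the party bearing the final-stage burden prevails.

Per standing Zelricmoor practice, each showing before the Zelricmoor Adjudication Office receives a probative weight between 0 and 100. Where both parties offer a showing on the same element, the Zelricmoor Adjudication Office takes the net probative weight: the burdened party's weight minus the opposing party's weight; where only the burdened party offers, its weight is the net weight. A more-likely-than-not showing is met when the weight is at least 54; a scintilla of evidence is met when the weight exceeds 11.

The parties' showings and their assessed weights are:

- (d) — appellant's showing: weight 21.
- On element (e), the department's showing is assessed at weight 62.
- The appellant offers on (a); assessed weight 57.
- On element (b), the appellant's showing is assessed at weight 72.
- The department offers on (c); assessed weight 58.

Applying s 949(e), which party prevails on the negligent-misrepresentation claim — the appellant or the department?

department

Stage 1 (appellant, a more-likely-than-not showing, weight is at least 54): (a) 57 ≥ 54 — meets; (b) 72 ≥ 54 — meets.
  The appellant carries Stage 1; the department now bears the burden.
Stage 2 (department, a more-likely-than-not showing, weight is at least 54): (c) 58 ≥ 54 — meets.
  All elements met. The burden passes to the appellant.
Stage 3 (appellant, a scintilla of evidence, weight exceeds 11): (d) 21 > 11 — meets.
  Stage 3 is satisfied; the onus moves to the department.
Stage 4 (department, a more-likely-than-not showing, weight is at least 54): (e) 62 ≥ 54 — meets.
  Stage 4 carried; the final stage is satisfied.
All stages carried — the department prevails.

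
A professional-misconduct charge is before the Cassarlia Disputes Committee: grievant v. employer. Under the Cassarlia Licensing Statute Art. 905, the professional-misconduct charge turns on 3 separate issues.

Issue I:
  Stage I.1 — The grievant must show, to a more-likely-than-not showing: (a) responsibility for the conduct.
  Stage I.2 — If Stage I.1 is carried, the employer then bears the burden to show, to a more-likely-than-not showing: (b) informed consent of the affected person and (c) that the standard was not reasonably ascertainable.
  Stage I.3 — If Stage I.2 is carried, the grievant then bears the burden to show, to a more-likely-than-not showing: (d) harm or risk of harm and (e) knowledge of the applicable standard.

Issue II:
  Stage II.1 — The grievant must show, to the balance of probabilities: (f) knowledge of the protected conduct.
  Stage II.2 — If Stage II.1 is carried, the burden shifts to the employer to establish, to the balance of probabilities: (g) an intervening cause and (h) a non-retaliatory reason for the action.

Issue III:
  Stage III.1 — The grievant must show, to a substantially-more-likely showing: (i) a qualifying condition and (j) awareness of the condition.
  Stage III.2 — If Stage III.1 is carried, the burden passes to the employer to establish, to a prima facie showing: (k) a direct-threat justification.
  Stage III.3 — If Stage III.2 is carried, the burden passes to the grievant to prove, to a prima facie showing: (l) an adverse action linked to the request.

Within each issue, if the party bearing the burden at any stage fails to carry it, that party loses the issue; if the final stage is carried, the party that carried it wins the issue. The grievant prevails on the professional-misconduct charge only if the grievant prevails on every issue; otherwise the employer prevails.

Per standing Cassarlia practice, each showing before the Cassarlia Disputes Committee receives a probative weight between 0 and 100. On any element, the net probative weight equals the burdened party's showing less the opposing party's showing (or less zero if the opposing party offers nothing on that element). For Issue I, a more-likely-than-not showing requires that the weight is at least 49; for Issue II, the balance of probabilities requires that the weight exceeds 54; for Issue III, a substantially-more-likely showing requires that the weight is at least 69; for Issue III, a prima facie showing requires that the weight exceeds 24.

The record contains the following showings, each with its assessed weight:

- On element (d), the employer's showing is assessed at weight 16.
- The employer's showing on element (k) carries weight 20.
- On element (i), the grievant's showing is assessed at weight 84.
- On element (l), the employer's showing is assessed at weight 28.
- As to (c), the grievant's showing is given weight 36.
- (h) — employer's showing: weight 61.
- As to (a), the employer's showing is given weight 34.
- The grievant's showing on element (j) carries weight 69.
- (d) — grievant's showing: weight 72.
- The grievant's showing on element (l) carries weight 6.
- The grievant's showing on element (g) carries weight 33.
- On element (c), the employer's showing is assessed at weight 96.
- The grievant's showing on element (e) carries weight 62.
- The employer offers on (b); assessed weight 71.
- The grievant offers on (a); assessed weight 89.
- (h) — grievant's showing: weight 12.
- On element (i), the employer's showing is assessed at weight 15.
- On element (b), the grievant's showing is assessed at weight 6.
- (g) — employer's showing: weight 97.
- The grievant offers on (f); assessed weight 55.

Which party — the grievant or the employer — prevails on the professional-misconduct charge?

grievant

— Issue I —
At Stage I.1 the grievant must meet a more-likely-than-not showing (weight is at least 49): on (a) the weight is 89 less the opposing 34 gives net 55, which does reach 49, so (a) meets the standard.
  Stage I.1 carried; the burden shifts to the employer.
At Stage I.2 the employer must meet a more-likely-than-not showing (weight is at least 49): on (b) the weight is 71 less the opposing 6 gives net 65, which does reach 49, so (b) meets the standard; on (c) the weight is 96 less the opposing 36 gives net 60, ≥ 49, so (c) meets the standard.
  Stage I.2 carried; the burden shifts to the grievant.
At Stage I.3 the grievant must meet a more-likely-than-not showing (weight is at least 49): on (d) the weight is 72 less the opposing 16 gives net 56, ≥ 49, so (d) meets the standard; on (e) the weight is 62, ≥ 49, so (e) meets the standard.
  The grievant carries the last stage.
All stages carried — the grievant prevails on this issue.
— Issue II —
Stage II.1 — burden on grievant; standard: the balance of probabilities (weight exceeds 54).
    (f): 55 > 54 [met]
  Stage II.1 carried; the burden shifts to the employer.
Stage II.2 — burden on employer; standard: the balance of probabilities (weight exceeds 54).
    (g): 97 − 33 = 64 > 54 [met]
    (h): 61 − 12 = 49 ≤ 54 [not met]
  Stage II.2 not carried; the employer fails its burden.
The analysis ends at Stage II.2; the grievant prevails on this issue.
— Issue III —
Stage III.1 — burden on grievant; standard: a substantially-more-likely showing (weight is at least 69).
    (i): 84 − 15 = 69 ≥ 69 [met]
    (j): 69 ≥ 69 [met]
  All elements met. The burden passes to the employer.
Stage III.2 — burden on employer; standard: a prima facie showing (weight exceeds 24).
    (k): 20 ≤ 24 [not met]
  The employer does not carry Stage III.2.
The grievant prevails on this issue.
Per-issue: Issue I → grievant; Issue II → grievant; Issue III → grievant. The grievant must prevail on every issue; overall, the grievant prevails.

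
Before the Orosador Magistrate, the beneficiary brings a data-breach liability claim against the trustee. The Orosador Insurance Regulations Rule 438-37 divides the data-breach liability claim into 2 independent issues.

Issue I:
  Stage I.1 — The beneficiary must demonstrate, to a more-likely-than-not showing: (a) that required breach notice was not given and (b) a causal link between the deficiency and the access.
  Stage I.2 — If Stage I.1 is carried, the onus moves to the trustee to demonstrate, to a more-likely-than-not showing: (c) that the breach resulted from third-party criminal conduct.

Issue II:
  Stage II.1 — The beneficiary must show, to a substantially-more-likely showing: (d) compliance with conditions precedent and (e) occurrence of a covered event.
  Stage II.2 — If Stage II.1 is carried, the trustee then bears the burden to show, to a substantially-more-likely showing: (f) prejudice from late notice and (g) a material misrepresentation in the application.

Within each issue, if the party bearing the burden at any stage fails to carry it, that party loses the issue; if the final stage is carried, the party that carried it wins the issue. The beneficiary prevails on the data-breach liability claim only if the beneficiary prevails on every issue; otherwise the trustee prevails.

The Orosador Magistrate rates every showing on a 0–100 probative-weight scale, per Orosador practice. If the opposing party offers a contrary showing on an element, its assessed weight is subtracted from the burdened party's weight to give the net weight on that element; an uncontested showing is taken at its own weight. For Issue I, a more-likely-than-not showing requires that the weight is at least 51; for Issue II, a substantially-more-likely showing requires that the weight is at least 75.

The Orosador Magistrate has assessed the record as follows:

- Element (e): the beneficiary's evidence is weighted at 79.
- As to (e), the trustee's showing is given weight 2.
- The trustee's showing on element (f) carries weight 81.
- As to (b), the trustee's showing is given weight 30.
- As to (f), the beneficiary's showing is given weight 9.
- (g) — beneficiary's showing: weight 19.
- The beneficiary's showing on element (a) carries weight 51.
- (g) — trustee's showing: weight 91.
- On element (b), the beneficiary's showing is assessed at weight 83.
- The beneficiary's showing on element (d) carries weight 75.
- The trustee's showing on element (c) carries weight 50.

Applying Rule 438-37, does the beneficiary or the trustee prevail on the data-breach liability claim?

— Issue I —
Stage I.1 (beneficiary, a more-likely-than-not showing, weight is at least 51): (a) 51 ≥ 51 — meets; (b) net 83−30=53 ≥ 51 — meets.
  The beneficiary carries Stage I.1; the trustee now bears the burden.
Stage I.2 (trustee, a more-likely-than-not showing, weight is at least 51): (c) 50 < 51 — fails.
  Stage I.2 not carried; the trustee fails its burden.
The analysis ends at Stage I.2; the beneficiary prevails on this issue.
— Issue II —
Stage II.1 (beneficiary, a substantially-more-likely showing, weight is at least 75): (d) 75 ≥ 75 — meets; (e) net 79−2=77 ≥ 75 — meets.
  Stage II.1 carried; the burden shifts to the trustee.
Stage II.2 (trustee, a substantially-more-likely showing, weight is at least 75): (f) net 81−9=72 < 75 — fails; (g) net 91−19=72 < 75 — fails.
  Stage II.2 not carried; the trustee fails its burden.
The analysis ends at Stage II.2; the beneficiary prevails on this issue.
Per-issue: Issue I → beneficiary; Issue II → beneficiary. The beneficiary must prevail on every issue; overall, the beneficiary prevails.

beneficiary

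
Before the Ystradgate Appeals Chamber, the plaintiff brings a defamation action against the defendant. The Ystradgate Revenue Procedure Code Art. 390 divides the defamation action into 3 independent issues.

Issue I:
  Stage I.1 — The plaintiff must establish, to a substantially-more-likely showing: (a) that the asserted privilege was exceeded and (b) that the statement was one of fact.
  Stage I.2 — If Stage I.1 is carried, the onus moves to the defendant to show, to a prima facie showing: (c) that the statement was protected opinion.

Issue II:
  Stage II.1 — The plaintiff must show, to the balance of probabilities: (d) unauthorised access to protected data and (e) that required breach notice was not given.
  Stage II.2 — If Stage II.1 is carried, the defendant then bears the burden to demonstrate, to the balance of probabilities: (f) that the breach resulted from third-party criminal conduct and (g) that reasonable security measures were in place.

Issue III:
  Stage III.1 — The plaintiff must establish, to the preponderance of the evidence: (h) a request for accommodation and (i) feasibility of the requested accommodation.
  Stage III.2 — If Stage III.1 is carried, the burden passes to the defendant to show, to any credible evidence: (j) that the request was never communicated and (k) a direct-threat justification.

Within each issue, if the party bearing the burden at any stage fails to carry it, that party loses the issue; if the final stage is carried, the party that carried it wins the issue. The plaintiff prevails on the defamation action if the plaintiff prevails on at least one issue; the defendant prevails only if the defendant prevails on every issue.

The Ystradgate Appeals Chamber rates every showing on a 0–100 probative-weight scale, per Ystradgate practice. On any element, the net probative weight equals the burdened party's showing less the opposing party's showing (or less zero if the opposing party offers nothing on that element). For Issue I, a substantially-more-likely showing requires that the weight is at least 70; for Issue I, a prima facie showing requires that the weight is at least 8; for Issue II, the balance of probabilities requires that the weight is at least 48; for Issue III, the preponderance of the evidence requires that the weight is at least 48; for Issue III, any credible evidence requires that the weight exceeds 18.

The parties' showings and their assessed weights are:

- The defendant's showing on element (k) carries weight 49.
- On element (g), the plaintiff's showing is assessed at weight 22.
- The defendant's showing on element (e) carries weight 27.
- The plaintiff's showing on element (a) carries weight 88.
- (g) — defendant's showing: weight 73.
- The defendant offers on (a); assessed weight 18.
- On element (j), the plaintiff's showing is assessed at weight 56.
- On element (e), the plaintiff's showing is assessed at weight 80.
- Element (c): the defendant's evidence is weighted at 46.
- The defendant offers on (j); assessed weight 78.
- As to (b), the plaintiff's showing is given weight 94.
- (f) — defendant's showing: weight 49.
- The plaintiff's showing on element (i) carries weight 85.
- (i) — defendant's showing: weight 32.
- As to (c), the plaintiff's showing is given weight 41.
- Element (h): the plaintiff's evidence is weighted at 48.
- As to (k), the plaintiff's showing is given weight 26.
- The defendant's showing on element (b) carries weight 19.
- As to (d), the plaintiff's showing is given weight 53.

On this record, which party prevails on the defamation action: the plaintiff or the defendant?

— Issue I —
At Stage I.1 the plaintiff must meet a substantially-more-likely showing (weight is at least 70): on (a) the weight is 88 less the opposing 18 gives net 70, which does reach 70, so (a) meets the standard; on (b) the weight is 94 less the opposing 19 gives net 75, which does reach 70, so (b) meets the standard.
  All elements met. The burden passes to the defendant.
At Stage I.2 the defendant must meet a prima facie showing (weight is at least 8): on (c) the weight is 46 less the opposing 41 gives net 5, which does not reach 8, so (c) does not meet the standard.
  Not every element is met, so the defendant fails to carry Stage I.2.
The analysis ends at Stage I.2; the plaintiff prevails on this issue.
— Issue II —
Stage II.1 (plaintiff, the balance of probabilities, weight is at least 48): (d) 53 ≥ 48 — meets; (e) net 80−27=53 ≥ 48 — meets.
  Stage II.1 is satisfied; the onus moves to the defendant.
Stage II.2 (defendant, the balance of probabilities, weight is at least 48): (f) 49 ≥ 48 — meets; (g) net 73−22=51 ≥ 48 — meets.
  Stage II.2 carried; the final stage is satisfied.
With every stage satisfied, the defendant prevails on this issue.
— Issue III —
Stage III.1 (plaintiff, the preponderance of the evidence, weight is at least 48): (h) 48 ≥ 48 — meets; (i) net 85−32=53 ≥ 48 — meets.
  Stage III.1 is satisfied; the onus moves to the defendant.
Stage III.2 (defendant, any credible evidence, weight exceeds 18): (j) net 78−56=22 > 18 — meets; (k) net 49−26=23 > 18 — meets.
  All elements met at the final stage.
With every stage satisfied, the defendant prevails on this issue.
Per-issue: Issue I → plaintiff; Issue II → defendant; Issue III → defendant. The plaintiff must prevail on at least one issue; overall, the plaintiff prevails.

plaintiff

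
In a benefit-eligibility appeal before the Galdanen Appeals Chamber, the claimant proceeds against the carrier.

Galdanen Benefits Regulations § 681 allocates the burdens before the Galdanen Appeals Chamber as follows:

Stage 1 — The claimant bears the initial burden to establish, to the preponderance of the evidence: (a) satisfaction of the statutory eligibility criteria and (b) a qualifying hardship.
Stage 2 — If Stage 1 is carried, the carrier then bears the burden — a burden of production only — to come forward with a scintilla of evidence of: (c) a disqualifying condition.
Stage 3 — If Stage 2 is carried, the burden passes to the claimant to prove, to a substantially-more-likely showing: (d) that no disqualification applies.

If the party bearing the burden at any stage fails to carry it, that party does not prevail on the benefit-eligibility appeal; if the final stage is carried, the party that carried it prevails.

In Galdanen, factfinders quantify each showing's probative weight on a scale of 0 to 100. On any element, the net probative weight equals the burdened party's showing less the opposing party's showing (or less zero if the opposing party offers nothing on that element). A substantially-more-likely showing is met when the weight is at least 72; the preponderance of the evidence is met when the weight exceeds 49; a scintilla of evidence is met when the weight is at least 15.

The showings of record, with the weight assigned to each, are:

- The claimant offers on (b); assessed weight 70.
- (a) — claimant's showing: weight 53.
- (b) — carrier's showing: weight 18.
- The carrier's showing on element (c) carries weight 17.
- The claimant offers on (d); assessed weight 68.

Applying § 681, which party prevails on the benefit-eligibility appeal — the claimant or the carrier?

carrier

At Stage 1 the claimant must meet the preponderance of the evidence (weight exceeds 49): on (a) the weight is 53, > 49, so (a) meets the standard; on (b) the weight is 70 less the opposing 18 gives net 52, which does exceed 49, so (b) meets the standard.
  Stage 1 carried; the burden shifts to the carrier.
At Stage 2 the carrier must meet a scintilla of evidence (weight is at least 15): on (c) the weight is 17, which does reach 15, so (c) meets the standard.
  The carrier carries Stage 2; the claimant now bears the burden.
At Stage 3 the claimant must meet a substantially-more-likely showing (weight is at least 72): on (d) the weight is 68, < 72, so (d) does not meet the standard.
  Not every element is met, so the claimant fails to carry Stage 3.
The carrier prevails.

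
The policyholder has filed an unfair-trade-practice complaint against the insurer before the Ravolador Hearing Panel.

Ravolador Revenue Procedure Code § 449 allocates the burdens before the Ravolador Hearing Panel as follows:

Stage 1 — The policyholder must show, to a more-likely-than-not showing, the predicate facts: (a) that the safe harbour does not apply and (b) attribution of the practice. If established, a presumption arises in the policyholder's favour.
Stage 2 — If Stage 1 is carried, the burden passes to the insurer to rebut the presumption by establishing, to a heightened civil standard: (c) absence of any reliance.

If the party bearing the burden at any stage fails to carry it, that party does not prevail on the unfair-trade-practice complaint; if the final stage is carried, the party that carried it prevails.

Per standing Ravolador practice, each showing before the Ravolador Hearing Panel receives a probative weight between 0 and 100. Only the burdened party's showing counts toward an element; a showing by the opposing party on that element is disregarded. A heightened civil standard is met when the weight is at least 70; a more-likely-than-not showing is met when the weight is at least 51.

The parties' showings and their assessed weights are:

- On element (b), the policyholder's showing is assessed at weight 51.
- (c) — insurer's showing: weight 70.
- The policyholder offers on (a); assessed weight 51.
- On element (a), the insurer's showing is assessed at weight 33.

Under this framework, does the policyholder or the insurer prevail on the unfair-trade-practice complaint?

insurer

Stage 1 — burden on policyholder; standard: a more-likely-than-not showing (weight is at least 51).
    (a): 51 (insurer's 33 disregarded) ≥ 51 [met]
    (b): 51 ≥ 51 [met]
  The policyholder carries Stage 1; the insurer now bears the burden.
Stage 2 — burden on insurer; standard: a heightened civil standard (weight is at least 70).
    (c): 70 ≥ 70 [met]
  The insurer carries the last stage.
Every stage carried; the insurer prevails.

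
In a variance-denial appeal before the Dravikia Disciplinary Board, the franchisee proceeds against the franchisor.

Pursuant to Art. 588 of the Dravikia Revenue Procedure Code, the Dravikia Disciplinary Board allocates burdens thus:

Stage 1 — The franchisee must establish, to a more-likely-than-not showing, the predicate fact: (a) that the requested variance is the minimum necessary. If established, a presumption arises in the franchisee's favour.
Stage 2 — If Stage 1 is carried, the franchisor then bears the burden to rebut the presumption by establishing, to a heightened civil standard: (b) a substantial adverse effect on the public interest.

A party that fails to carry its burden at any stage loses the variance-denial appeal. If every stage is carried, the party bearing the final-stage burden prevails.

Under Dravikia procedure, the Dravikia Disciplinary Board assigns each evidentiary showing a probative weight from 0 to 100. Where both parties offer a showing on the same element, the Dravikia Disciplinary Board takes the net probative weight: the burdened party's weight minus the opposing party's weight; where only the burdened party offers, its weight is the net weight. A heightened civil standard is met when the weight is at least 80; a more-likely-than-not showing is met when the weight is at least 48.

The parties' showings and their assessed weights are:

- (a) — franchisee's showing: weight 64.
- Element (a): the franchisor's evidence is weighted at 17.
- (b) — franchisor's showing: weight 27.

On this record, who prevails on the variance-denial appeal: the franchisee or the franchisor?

Stage 1 (franchisee, a more-likely-than-not showing, weight is at least 48): (a) net 64−17=47 < 48 — fails.
  Not every element is met, so the franchisee fails to carry Stage 1.
So the franchisor prevails.

franchisor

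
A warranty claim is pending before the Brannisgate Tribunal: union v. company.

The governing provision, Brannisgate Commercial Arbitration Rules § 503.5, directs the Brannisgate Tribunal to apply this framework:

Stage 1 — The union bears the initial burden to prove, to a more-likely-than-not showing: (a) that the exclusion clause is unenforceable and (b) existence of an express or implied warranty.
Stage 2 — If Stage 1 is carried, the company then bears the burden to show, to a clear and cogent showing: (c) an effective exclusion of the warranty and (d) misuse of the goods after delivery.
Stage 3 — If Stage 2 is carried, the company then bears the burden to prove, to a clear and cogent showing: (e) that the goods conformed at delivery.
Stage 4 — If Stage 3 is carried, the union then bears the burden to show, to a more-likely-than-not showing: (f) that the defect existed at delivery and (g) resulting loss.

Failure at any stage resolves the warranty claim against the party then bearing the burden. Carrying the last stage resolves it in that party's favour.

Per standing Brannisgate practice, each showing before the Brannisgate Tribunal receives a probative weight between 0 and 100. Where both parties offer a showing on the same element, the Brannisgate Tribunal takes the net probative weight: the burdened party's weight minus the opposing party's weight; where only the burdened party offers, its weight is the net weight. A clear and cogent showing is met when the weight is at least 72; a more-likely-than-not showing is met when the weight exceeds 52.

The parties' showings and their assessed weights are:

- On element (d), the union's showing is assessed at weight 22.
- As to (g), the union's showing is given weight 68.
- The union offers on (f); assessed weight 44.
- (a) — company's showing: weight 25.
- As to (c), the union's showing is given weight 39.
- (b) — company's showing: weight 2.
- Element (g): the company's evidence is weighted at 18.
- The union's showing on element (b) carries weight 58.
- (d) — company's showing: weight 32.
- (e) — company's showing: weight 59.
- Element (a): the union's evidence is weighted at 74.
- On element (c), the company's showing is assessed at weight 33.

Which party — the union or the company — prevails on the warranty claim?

company

Stage 1 (union, a more-likely-than-not showing, weight exceeds 52): (a) net 74−25=49 ≤ 52 — fails; (b) net 58−2=56 > 52 — meets.
  Stage 1 not carried; the union fails its burden.
The analysis ends at Stage 1; the company prevails.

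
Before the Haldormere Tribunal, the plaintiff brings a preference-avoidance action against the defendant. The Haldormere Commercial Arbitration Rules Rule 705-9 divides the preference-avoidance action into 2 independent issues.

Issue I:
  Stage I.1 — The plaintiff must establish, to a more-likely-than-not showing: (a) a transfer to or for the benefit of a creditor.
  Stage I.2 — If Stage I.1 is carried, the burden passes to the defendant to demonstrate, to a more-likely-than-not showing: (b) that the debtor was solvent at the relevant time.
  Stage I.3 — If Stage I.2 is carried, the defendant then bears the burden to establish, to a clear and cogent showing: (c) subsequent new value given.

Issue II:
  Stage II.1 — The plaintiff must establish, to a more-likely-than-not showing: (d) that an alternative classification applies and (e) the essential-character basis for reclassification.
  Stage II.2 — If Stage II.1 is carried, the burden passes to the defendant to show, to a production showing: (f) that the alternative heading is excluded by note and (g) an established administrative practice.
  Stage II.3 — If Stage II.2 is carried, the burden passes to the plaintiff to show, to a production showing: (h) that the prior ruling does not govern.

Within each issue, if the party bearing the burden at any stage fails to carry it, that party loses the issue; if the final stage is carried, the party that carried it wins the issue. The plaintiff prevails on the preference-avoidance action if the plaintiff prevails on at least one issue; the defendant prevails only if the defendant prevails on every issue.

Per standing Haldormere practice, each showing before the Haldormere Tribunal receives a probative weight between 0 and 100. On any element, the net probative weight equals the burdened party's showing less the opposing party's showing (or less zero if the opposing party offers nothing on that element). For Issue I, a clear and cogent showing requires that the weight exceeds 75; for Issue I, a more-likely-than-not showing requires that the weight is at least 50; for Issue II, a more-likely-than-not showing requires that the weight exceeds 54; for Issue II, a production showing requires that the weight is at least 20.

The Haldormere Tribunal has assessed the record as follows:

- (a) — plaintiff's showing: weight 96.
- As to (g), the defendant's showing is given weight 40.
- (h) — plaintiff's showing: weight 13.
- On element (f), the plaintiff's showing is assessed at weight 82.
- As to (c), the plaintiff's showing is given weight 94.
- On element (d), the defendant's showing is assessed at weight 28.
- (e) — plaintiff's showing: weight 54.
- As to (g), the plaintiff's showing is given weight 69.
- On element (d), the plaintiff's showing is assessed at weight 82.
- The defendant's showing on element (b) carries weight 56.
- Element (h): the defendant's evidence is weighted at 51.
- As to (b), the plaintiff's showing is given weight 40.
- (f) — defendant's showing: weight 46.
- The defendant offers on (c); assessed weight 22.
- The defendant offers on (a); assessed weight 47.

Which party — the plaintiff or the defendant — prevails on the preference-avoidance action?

defendant

— Issue I —
At Stage I.1 the plaintiff must meet a more-likely-than-not showing (weight is at least 50): on (a) the weight is 96 less the opposing 47 gives net 49, < 50, so (a) does not meet the standard.
  Stage I.1 not carried; the plaintiff fails its burden.
So the defendant prevails on this issue.
— Issue II —
At Stage II.1 the plaintiff must meet a more-likely-than-not showing (weight exceeds 54): on (d) the weight is 82 less the opposing 28 gives net 54, which does not exceed 54, so (d) does not meet the standard; on (e) the weight is 54, which does not exceed 54, so (e) does not meet the standard.
  The plaintiff does not carry Stage II.1.
The analysis ends at Stage II.1; the defendant prevails on this issue.
Per-issue: Issue I → defendant; Issue II → defendant. The plaintiff must prevail on at least one issue; overall, the defendant prevails.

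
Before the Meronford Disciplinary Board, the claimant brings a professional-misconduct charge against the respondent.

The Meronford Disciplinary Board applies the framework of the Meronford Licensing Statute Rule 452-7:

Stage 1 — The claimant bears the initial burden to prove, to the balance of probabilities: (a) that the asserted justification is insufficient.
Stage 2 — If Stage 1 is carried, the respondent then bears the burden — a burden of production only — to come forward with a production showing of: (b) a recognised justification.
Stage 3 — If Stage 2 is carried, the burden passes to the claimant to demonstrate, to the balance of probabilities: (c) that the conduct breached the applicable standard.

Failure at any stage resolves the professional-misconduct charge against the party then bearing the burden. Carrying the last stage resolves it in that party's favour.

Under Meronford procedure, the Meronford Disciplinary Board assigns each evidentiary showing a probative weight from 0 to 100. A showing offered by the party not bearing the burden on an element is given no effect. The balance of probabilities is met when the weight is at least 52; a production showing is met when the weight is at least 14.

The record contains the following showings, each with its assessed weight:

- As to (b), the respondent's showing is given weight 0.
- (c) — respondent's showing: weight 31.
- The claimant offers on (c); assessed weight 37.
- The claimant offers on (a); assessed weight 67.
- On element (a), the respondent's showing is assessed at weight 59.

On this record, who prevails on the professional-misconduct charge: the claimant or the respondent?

claimant

Stage 1 — burden on claimant; standard: the balance of probabilities (weight is at least 52).
    (a): 67 (respondent's 59 disregarded) ≥ 52 [met]
  All elements met. The burden passes to the respondent.
Stage 2 — burden on respondent; standard: a production showing (weight is at least 14).
    (b): 0 < 14 [not met]
  Stage 2 not carried; the respondent fails its burden.
So the claimant prevails.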